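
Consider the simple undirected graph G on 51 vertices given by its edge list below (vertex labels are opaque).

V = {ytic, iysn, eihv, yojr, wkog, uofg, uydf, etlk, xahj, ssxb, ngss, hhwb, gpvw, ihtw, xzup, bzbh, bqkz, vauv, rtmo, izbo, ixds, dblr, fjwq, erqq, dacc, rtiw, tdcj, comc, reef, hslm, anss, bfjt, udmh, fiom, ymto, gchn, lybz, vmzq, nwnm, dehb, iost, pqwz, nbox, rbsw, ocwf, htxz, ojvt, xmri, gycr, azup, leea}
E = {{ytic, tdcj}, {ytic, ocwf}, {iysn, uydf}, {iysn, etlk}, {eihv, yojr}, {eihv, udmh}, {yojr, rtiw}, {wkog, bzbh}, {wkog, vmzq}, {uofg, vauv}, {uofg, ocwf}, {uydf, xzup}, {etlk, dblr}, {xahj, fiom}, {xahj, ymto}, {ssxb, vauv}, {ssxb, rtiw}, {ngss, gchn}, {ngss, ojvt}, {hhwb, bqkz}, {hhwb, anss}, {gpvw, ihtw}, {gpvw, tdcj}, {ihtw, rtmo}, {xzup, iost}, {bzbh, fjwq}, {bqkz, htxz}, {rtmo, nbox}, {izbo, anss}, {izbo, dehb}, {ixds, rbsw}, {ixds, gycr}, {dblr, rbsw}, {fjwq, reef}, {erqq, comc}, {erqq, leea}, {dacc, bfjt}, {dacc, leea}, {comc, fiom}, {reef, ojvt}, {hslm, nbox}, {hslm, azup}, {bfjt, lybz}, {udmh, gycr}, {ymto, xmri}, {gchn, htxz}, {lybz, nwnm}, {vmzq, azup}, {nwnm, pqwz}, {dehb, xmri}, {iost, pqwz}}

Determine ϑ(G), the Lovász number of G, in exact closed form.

51*cos(pi/51)/(cos(pi/51) + 1)

N(comc) = {erqq, fiom}, |N(comc)| = 2.
Vertex hhwb has 2 neighbors: bqkz, anss.
N(pqwz) = {nwnm, iost}, |N(pqwz)| = 2.
Vertex ytic has 2 neighbors: tdcj, ocwf.
51-vertex 2-regular graph: connected 2-regular on 51 ⇒ C_{51}.
A has 26 distinct eigenvalues ≈ [2.0, 1.98484, 1.93959, 1.86494, 1.76202, 1.63239, 1.47802, 1.30124, 1.10473, 0.89148, 0.66471, 0.42787, 0.18454, -0.06159, -0.30678, -0.54733, -0.77957, -1.0, -1.20527, -1.39227, -1.55816, -1.70043, -1.81693, -1.90588, -1.96595, -1.99621].
−51·(-2*cos(pi/51)) / ((2)−(-2*cos(pi/51))) = 51*cos(pi/51)/(cos(pi/51) + 1) = ϑ(G).
= 25.47579449… (decimal).
25 ≤ 51*cos(pi/51)/(cos(pi/51) + 1) ≤ 26: both strict.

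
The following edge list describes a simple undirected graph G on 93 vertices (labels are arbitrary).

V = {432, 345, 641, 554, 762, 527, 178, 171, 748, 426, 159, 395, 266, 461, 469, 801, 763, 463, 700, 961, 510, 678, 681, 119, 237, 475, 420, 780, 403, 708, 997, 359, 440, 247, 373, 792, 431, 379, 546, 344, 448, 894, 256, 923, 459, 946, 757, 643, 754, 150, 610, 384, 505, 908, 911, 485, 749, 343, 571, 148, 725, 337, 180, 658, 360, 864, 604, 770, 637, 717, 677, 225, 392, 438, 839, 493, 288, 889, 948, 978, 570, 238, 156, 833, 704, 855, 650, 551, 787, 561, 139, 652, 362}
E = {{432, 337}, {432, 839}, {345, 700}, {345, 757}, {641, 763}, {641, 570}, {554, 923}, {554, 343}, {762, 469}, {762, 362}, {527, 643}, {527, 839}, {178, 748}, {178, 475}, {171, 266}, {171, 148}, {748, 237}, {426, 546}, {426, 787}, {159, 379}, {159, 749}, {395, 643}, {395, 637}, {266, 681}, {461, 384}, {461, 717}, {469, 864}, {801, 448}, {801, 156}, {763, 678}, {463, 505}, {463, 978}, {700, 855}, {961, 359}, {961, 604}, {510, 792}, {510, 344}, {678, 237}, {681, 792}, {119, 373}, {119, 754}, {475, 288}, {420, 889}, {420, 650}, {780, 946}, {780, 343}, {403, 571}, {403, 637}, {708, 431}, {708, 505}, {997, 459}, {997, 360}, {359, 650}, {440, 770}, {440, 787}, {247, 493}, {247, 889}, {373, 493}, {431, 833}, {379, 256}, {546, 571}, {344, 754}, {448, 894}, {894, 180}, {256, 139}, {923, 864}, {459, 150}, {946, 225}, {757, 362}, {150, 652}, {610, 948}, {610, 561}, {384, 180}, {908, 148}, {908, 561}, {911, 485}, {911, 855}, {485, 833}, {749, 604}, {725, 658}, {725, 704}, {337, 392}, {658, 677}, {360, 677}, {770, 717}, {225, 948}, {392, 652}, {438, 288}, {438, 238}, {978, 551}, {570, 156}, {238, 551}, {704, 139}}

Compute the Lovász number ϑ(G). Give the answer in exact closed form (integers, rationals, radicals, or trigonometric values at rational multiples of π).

deg(681) = 2; N(681) = {266, 792}.
N(395) = {643, 637}, |N(395)| = 2.
N(432) = {337, 839}, |N(432)| = 2.
deg(770) = 2; N(770) = {440, 717}.
G on 93 vertices is 2-regular; this is C_{93}, the 93-cycle.
spec(A) ≈ [2.0, 1.9954, 1.9818, 1.9591, 1.9274, 1.887, 1.8379, 1.7805, 1.7149, 1.6415, 1.5606, 1.4727, 1.3779, 1.2769, 1.1701, 1.0579, 0.9409, 0.8196, 0.6946, 0.5664, 0.4356, 0.3029, 0.1687, 0.0338, -0.1013, -0.2359, -0.3695, -0.5013, -0.6309, -0.7576, -0.8808, -1.0, -1.1146, -1.2242, -1.3282, -1.4261, -1.5175, -1.602, -1.6792, -1.7487, -1.8102, -1.8635, -1.9083, -1.9443, -1.9715, -1.9897, -1.9989] (distinct, 4 d.p.).
λ_max=2, λ_min=-2*cos(pi/93); ϑ = −93·λ_min/(λ_max−λ_min) = 93*cos(pi/93)/(cos(pi/93) + 1).
= 46.486731879… (decimal).
46 ≤ 93*cos(pi/93)/(cos(pi/93) + 1) ≤ 47: both strict.

93*cos(pi/93)/(cos(pi/93) + 1)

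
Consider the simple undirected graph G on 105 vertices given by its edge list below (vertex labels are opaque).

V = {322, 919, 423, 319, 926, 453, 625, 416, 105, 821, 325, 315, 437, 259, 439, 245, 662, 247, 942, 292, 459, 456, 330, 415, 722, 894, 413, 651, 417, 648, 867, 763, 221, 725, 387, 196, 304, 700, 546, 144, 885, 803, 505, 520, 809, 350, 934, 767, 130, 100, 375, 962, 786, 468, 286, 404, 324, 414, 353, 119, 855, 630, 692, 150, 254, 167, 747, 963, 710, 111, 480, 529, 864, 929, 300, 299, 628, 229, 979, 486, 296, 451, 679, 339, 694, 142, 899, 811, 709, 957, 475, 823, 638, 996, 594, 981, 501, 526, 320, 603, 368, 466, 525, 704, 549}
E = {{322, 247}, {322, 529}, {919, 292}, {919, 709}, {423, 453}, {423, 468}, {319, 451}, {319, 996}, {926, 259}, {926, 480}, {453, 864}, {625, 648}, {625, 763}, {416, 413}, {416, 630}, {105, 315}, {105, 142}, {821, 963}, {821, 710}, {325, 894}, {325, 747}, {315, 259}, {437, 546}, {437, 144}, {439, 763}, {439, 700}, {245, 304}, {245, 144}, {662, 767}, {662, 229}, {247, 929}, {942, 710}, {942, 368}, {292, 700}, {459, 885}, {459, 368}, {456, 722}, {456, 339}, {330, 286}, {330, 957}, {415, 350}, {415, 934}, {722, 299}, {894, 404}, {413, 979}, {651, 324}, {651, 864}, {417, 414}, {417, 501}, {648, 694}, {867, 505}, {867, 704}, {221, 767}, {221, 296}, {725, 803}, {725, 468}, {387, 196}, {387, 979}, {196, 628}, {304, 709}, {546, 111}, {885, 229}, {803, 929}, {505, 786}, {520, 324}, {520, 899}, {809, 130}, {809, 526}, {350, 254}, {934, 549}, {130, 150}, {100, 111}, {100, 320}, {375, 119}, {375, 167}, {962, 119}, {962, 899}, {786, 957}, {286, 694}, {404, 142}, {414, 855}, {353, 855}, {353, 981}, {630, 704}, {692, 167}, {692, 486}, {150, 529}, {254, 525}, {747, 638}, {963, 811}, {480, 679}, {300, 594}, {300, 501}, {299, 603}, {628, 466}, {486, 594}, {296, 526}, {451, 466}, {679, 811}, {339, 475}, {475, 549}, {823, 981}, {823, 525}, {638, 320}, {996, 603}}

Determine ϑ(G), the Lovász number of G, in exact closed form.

105*cos(pi/105)/(cos(pi/105) + 1)

N(919) = {292, 709}, |N(919)| = 2.
deg(387) = 2; N(387) = {196, 979}.
deg(962) = 2; N(962) = {119, 899}.
Vertex 725 has 2 neighbors: 803, 468.
deg(v) = 2 for all v (|V|=105); the odd cycle C_{105}.
spec(A) ≈ [2.0, 1.9964, 1.9857, 1.9679, 1.943, 1.9111, 1.8725, 1.8271, 1.7752, 1.7169, 1.6525, 1.5821, 1.5061, 1.4248, 1.3383, 1.247, 1.1512, 1.0514, 0.9477, 0.8407, 0.7307, 0.618, 0.5032, 0.3865, 0.2685, 0.1495, 0.0299, -0.0897, -0.2091, -0.3276, -0.445, -0.5609, -0.6747, -0.7861, -0.8946, -1.0, -1.1018, -1.1996, -1.2932, -1.3821, -1.4661, -1.5448, -1.618, -1.6854, -1.7468, -1.8019, -1.8506, -1.8927, -1.9279, -1.9563, -1.9777, -1.9919, -1.9991] (distinct, 4 d.p.).
ϑ = −N·λ_min/(λ_max−λ_min) = −105·(-2*cos(pi/105))/(2−(-2*cos(pi/105))) = 105*cos(pi/105)/(cos(pi/105) + 1).
≈ 52.4882487 (to 7 d.p.).
Lovász sandwich 52 ≤ 105*cos(pi/105)/(cos(pi/105) + 1) ≤ 53: both strict.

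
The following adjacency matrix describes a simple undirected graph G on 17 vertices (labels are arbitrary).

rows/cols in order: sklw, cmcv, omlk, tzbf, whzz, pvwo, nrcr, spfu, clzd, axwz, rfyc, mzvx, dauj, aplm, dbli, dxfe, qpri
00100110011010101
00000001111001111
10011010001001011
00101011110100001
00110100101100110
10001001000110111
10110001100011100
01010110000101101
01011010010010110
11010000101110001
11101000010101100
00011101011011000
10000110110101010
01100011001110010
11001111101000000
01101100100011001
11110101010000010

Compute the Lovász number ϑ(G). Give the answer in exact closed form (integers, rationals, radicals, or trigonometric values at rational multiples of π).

sqrt(17)

N(omlk) = {sklw, tzbf, whzz, nrcr, rfyc, aplm, dxfe, qpri}, |N(omlk)| = 8.
Vertex aplm has 8 neighbors: cmcv, omlk, nrcr, spfu, rfyc, mzvx, dauj, dxfe.
Vertex dauj has 8 neighbors: sklw, pvwo, nrcr, clzd, axwz, mzvx, aplm, dxfe.
deg(clzd) = 8; N(clzd) = {cmcv, tzbf, whzz, nrcr, axwz, dauj, dbli, dxfe}.
17-vertex 8-regular graph: SR(17,8,3,4) — a Paley graph.
spec(A) ≈ [8.0, 1.5616, -2.5616] (distinct, 4 d.p.).
−17·(-sqrt(17)/2 - 1/2) / ((8)−(-sqrt(17)/2 - 1/2)) = sqrt(17) = ϑ(G).
= 4.12311… (decimal).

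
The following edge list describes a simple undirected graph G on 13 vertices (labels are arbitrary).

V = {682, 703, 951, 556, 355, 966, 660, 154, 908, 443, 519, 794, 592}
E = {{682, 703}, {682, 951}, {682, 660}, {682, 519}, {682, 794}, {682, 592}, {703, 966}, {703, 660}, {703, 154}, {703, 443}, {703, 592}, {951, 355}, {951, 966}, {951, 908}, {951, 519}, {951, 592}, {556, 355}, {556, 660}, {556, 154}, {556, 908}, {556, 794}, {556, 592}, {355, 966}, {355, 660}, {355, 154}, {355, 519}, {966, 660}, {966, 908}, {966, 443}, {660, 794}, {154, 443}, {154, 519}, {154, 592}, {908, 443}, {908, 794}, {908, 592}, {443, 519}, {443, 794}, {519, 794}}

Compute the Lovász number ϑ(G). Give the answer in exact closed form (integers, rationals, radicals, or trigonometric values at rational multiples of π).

sqrt(13)

deg(556) = 6; N(556) = {355, 660, 154, 908, 794, 592}.
deg(154) = 6; N(154) = {703, 556, 355, 443, 519, 592}.
N(592) = {682, 703, 951, 556, 154, 908}, |N(592)| = 6.
Vertex 908 has 6 neighbors: 951, 556, 966, 443, 794, 592.
deg(v) = 6 for all v (|V|=13); SR(13,6,2,3) — a Paley graph.
spec(A) ≈ [6.0, 1.302776, -2.302776] (distinct, 6 d.p.).
−13·(-sqrt(13)/2 - 1/2) / ((6)−(-sqrt(13)/2 - 1/2)) = sqrt(13) = ϑ(G).
= 3.6056… (decimal).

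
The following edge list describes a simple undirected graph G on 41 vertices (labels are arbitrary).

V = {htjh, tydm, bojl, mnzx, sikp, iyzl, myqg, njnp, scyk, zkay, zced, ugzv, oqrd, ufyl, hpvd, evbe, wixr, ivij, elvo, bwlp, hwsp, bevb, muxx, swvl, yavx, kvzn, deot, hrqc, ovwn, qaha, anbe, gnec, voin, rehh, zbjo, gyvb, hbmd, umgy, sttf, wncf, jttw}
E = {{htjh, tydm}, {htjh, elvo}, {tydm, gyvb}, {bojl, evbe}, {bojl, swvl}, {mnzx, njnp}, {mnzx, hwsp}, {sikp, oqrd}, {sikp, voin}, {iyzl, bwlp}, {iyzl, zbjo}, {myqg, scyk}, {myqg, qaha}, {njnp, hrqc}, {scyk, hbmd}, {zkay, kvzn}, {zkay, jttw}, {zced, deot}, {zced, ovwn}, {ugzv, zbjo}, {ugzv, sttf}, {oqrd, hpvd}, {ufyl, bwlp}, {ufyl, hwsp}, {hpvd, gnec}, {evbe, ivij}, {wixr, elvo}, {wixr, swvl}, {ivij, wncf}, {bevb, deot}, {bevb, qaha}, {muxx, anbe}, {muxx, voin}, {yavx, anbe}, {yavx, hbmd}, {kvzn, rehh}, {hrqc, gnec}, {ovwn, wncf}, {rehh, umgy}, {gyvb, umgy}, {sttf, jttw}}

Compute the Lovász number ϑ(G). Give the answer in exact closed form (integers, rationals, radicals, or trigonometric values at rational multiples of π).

41*cos(pi/41)/(cos(pi/41) + 1)

N(ugzv) = {zbjo, sttf}, |N(ugzv)| = 2.
deg(htjh) = 2; N(htjh) = {tydm, elvo}.
Vertex sikp has 2 neighbors: oqrd, voin.
N(qaha) = {myqg, bevb}, |N(qaha)| = 2.
2-regular, N=41; this is C_{41}, the 41-cycle.
Distinct eigenvalues (to 6 d.p.): [2.0, 1.976561, 1.906793, 1.792331, 1.635859, 1.441043, 1.212451, 0.95544, 0.676034, 0.380782, 0.076605, -0.229367, -0.529963, -0.818137, -1.087135, -1.330651, -1.542978, -1.719139, -1.855005, -1.947391, -1.994132].
λ_max=2, λ_min=-2*cos(pi/41); ϑ = −41·λ_min/(λ_max−λ_min) = 41*cos(pi/41)/(cos(pi/41) + 1).
ϑ(G) ≈ 20.46988.
Lovász sandwich 20 ≤ 41*cos(pi/41)/(cos(pi/41) + 1) ≤ 21: both strict.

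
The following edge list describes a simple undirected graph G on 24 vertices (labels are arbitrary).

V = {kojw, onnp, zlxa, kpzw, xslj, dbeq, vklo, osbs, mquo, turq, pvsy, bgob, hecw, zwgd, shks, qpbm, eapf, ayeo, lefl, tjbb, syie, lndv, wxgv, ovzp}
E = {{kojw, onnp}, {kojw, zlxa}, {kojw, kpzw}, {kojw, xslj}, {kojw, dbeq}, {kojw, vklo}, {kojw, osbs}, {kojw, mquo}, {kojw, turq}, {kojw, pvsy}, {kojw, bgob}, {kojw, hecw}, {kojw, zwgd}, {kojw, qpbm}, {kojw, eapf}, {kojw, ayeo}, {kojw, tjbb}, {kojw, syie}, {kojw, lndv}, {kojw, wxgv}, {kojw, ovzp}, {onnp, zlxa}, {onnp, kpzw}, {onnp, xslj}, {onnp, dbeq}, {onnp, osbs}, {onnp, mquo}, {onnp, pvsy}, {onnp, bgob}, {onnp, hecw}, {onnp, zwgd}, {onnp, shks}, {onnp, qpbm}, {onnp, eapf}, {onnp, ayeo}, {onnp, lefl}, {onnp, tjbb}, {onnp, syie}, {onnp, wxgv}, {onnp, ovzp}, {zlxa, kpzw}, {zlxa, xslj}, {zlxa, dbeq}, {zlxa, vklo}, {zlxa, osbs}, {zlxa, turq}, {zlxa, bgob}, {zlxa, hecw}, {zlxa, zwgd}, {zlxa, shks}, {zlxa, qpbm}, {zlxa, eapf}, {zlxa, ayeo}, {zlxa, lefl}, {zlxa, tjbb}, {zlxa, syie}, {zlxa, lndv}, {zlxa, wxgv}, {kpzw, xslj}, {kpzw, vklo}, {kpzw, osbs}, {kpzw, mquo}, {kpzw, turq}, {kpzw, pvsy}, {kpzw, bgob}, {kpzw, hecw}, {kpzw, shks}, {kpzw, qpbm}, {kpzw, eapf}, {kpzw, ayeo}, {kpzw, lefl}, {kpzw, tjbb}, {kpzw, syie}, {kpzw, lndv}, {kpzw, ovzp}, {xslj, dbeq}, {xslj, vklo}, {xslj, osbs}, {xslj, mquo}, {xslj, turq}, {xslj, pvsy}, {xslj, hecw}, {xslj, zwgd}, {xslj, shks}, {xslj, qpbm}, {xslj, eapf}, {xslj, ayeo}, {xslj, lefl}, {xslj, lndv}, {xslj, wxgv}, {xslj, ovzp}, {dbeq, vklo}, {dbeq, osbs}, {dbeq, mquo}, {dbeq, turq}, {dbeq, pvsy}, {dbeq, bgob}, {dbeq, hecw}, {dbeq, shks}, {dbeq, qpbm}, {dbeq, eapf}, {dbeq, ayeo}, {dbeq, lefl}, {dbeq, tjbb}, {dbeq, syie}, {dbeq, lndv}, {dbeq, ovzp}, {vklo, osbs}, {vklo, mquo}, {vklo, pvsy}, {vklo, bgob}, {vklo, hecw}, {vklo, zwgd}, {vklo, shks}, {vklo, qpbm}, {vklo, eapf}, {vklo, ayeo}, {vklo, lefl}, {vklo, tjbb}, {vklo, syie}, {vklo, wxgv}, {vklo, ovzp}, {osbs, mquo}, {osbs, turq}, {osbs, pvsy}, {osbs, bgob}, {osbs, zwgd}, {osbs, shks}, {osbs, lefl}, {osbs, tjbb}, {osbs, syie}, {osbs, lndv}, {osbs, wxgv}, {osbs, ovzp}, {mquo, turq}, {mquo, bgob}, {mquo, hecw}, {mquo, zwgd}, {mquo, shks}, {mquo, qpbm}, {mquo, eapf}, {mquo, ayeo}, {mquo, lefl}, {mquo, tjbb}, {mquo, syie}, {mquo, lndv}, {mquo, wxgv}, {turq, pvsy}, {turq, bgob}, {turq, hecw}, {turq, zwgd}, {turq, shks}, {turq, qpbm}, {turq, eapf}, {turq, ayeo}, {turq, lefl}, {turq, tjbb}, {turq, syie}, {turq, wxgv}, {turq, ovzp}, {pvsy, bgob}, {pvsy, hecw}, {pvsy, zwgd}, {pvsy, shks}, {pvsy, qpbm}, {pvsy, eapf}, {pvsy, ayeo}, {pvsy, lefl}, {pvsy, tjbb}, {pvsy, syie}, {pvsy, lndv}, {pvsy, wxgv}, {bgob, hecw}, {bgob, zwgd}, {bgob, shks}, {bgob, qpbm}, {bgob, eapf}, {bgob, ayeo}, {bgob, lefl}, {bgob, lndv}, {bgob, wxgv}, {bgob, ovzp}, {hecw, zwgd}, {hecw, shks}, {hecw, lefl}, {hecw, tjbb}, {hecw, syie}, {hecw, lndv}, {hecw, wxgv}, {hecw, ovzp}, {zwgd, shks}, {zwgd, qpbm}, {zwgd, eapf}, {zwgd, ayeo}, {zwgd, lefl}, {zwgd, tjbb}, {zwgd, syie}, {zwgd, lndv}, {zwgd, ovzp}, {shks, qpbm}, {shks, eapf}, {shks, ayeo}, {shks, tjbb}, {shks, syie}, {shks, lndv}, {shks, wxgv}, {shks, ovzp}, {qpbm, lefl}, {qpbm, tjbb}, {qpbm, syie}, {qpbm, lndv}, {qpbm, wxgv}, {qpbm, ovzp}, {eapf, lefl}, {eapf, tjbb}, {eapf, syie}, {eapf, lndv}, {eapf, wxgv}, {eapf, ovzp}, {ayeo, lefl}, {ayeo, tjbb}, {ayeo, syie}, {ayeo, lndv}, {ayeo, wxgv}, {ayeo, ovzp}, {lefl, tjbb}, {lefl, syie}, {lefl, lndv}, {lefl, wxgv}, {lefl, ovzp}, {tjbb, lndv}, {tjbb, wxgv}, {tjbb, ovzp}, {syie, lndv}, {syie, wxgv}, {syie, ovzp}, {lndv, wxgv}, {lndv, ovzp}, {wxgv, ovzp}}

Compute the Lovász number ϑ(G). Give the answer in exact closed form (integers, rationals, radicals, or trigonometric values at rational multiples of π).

5

Vertex dbeq has 20 neighbors: kojw, onnp, zlxa, xslj, vklo, osbs, mquo, turq, pvsy, bgob, hecw, shks, qpbm, eapf, ayeo, lefl, tjbb, syie, lndv, ovzp.
Vertex zwgd has 20 neighbors: kojw, onnp, zlxa, xslj, vklo, osbs, mquo, turq, pvsy, bgob, hecw, shks, qpbm, eapf, ayeo, lefl, tjbb, syie, lndv, ovzp.
deg(syie) = 20; N(syie) = {kojw, onnp, zlxa, kpzw, dbeq, vklo, osbs, mquo, turq, pvsy, hecw, zwgd, shks, qpbm, eapf, ayeo, lefl, lndv, wxgv, ovzp}.
deg(tjbb) = 20; N(tjbb) = {kojw, onnp, zlxa, kpzw, dbeq, vklo, osbs, mquo, turq, pvsy, hecw, zwgd, shks, qpbm, eapf, ayeo, lefl, lndv, wxgv, ovzp}.
K_{5,4,4,4,4,3} (perfect); ϑ(G) = α(G) = max{5,4,4,4,4,3} = 5.
≈ 5.0000000 (to 7 d.p.).
Lovász sandwich 5 ≤ 5 ≤ 5: collapsed.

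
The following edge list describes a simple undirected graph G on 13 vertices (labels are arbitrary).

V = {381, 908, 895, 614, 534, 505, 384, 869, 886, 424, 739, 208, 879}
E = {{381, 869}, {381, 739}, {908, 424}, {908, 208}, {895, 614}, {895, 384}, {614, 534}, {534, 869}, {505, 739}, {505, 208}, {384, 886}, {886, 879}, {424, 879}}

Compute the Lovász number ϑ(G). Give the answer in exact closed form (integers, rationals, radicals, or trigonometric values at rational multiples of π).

13*cos(pi/13)/(cos(pi/13) + 1)

deg(381) = 2; N(381) = {869, 739}.
Vertex 739 has 2 neighbors: 381, 505.
deg(869) = 2; N(869) = {381, 534}.
N(505) = {739, 208}, |N(505)| = 2.
G on 13 vertices is 2-regular; a single 13-cycle (edge-transitive).
The 7 distinct eigenvalues: [2.0, 1.771, 1.136, 0.241, -0.709, -1.497, -1.942].
Lovász (edge-transitive): ϑ = −13·(-2*cos(pi/13))/((2)−(-2*cos(pi/13))) = 13*cos(pi/13)/(cos(pi/13) + 1).
≈ 6.4041686 (to 7 d.p.).
α=6, χ(Ḡ)=7; ϑ=13*cos(pi/13)/(cos(pi/13) + 1) lies between (both strict).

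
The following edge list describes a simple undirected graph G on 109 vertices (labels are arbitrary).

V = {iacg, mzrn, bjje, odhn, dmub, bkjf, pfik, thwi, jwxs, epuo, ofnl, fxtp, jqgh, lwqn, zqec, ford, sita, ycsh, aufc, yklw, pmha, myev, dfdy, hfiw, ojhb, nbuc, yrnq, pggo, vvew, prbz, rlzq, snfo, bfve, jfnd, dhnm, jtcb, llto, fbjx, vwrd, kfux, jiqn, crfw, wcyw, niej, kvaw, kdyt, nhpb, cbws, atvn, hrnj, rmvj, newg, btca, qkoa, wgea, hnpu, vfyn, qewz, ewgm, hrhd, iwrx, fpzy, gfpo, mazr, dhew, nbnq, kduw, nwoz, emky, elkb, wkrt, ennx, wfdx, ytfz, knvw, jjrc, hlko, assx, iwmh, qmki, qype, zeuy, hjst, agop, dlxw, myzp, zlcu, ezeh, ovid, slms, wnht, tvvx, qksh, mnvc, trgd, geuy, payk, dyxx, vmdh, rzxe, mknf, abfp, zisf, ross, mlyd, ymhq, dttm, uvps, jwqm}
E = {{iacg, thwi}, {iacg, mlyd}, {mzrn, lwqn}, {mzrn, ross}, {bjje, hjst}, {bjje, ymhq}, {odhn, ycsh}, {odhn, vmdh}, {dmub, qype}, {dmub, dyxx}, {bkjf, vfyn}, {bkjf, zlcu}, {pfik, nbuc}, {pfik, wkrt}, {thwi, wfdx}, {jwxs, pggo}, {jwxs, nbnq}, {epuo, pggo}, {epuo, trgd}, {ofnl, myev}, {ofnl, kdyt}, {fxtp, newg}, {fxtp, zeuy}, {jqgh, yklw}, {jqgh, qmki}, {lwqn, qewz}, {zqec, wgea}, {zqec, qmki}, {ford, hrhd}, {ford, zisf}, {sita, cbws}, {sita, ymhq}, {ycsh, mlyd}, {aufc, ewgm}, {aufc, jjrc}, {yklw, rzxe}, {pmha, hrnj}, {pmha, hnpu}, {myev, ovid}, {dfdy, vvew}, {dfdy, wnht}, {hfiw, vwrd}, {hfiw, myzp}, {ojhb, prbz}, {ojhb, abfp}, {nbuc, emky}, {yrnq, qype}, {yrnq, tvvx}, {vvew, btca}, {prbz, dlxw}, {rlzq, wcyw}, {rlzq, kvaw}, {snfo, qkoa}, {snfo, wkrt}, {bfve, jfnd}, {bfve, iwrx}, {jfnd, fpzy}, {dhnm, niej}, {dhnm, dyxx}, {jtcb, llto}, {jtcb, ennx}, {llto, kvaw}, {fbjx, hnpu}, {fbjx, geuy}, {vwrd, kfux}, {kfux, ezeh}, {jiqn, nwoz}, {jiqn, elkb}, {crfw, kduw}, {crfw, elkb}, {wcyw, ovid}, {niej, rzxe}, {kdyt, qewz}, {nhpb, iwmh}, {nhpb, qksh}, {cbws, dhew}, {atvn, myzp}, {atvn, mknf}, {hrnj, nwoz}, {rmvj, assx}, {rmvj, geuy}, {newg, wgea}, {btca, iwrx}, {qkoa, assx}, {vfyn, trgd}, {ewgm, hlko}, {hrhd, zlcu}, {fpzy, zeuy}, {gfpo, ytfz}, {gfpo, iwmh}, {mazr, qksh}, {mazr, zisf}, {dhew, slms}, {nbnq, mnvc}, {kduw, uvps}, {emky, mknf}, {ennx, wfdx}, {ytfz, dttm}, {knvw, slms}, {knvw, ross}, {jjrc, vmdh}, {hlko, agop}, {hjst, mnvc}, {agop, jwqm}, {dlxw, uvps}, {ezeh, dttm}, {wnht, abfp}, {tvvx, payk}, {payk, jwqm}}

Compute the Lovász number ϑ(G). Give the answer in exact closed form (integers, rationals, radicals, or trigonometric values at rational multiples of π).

Vertex jtcb has 2 neighbors: llto, ennx.
deg(ycsh) = 2; N(ycsh) = {odhn, mlyd}.
Vertex hnpu has 2 neighbors: pmha, fbjx.
deg(ytfz) = 2; N(ytfz) = {gfpo, dttm}.
2-regular, N=109; the odd cycle C_{109}.
spec(A) ≈ [2.0, 1.996678, 1.986723, 1.970169, 1.94707, 1.917503, 1.881566, 1.839379, 1.791082, 1.736834, 1.676818, 1.611231, 1.540291, 1.464235, 1.383315, 1.2978, 1.207973, 1.114134, 1.016594, 0.915677, 0.811718, 0.705062, 0.596064, 0.485087, 0.372497, 0.258671, 0.143985, 0.028821, -0.086439, -0.201412, -0.315715, -0.42897, -0.5408, -0.650834, -0.758705, -0.864056, -0.966537, -1.065807, -1.161536, -1.253407, -1.341115, -1.424367, -1.502888, -1.576416, -1.644707, -1.707535, -1.764691, -1.815985, -1.861246, -1.900324, -1.933089, -1.959433, -1.979268, -1.992528, -1.999169] (distinct, 6 d.p.).
−109·(-2*cos(pi/109)) / ((2)−(-2*cos(pi/109))) = 109*cos(pi/109)/(cos(pi/109) + 1) = ϑ(G).
ϑ(G) ≈ 54.4887.
α=54, χ(Ḡ)=55; ϑ=109*cos(pi/109)/(cos(pi/109) + 1) lies between (both strict).

109*cos(pi/109)/(cos(pi/109) + 1)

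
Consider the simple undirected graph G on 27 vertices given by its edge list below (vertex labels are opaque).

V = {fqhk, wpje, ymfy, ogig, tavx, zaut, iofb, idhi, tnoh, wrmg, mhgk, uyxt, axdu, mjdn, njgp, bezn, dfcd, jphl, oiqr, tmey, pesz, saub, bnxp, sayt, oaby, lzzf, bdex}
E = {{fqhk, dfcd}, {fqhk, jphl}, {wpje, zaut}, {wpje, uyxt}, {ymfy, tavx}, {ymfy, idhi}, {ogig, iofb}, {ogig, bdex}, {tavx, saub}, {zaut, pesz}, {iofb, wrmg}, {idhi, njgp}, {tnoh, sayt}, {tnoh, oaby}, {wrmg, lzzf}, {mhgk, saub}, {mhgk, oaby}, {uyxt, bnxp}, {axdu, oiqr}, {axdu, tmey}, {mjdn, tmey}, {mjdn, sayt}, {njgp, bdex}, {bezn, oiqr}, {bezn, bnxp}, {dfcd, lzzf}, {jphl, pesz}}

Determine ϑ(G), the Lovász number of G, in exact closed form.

N(lzzf) = {wrmg, dfcd}, |N(lzzf)| = 2.
Vertex axdu has 2 neighbors: oiqr, tmey.
Vertex jphl has 2 neighbors: fqhk, pesz.
Vertex mhgk has 2 neighbors: saub, oaby.
deg(v) = 2 for all v (|V|=27); connected 2-regular on 27 ⇒ C_{27}.
A has 14 distinct eigenvalues ≈ [2.0, 1.94609, 1.787265, 1.532089, 1.194317, 0.79216, 0.347296, -0.11629, -0.573606, -1.0, -1.372483, -1.670976, -1.879385, -1.986477].
With N=27: ϑ(G) = 27·(-(-1)*2*cos(pi/27))/(2−(-2*cos(pi/27))) = 27*cos(pi/27)/(cos(pi/27) + 1).
ϑ(G) ≈ 13.454204.
α=13, χ(Ḡ)=14; ϑ=27*cos(pi/27)/(cos(pi/27) + 1) lies between (both strict).

27*cos(pi/27)/(cos(pi/27) + 1)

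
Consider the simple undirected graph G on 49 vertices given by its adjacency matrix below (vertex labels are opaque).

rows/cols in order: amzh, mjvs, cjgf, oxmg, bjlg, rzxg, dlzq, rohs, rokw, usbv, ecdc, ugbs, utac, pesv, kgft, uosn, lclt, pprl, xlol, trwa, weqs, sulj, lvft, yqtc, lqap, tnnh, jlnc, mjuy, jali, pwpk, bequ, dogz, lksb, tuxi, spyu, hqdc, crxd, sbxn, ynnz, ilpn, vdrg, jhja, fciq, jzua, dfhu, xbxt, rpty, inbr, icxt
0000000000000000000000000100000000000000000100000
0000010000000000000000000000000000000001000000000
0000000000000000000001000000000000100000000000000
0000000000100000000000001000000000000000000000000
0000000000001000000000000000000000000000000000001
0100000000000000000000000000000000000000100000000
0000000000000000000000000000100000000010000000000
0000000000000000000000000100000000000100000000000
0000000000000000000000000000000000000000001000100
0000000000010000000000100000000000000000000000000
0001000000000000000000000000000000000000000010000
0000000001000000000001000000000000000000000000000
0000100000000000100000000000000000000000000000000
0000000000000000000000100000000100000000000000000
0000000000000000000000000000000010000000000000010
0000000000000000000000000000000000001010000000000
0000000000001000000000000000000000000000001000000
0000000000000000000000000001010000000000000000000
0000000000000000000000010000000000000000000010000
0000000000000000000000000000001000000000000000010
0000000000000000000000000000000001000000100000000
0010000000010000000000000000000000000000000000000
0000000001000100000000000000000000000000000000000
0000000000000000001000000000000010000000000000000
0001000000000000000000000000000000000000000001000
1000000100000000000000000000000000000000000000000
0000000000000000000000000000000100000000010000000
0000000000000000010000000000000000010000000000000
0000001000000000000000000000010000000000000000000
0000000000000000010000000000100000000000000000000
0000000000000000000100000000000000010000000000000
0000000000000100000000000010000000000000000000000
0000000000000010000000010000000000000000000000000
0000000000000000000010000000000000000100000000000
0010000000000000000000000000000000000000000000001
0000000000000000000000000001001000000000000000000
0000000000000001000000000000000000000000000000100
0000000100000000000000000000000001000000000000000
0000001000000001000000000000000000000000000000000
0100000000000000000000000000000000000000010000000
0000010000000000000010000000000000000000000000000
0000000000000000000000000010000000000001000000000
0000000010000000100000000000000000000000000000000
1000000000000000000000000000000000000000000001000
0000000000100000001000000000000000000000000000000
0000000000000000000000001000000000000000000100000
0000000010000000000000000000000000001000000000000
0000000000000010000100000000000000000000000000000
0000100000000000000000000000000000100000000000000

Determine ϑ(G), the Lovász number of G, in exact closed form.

Vertex pprl has 2 neighbors: mjuy, pwpk.
deg(jzua) = 2; N(jzua) = {amzh, xbxt}.
Vertex trwa has 2 neighbors: bequ, inbr.
deg(mjvs) = 2; N(mjvs) = {rzxg, ilpn}.
2-regular, N=49; the odd cycle C_{49}.
The 25 distinct eigenvalues: [2.0, 1.98358, 1.93459, 1.853834, 1.742637, 1.602827, 1.436699, 1.24698, 1.036785, 0.809567, 0.569055, 0.3192, 0.064103, -0.192046, -0.445042, -0.69073, -0.925077, -1.144233, -1.344602, -1.522892, -1.676176, -1.801938, -1.898111, -1.963118, -1.995891].
λ_max=2, λ_min=-2*cos(pi/49); ϑ = −49·λ_min/(λ_max−λ_min) = 49*cos(pi/49)/(cos(pi/49) + 1).
Numerically 24.47480518.
Sandwich: α(G)=24 ≤ ϑ(G)=49*cos(pi/49)/(cos(pi/49) + 1) ≤ χ(Ḡ)=25 (both strict).

49*cos(pi/49)/(cos(pi/49) + 1)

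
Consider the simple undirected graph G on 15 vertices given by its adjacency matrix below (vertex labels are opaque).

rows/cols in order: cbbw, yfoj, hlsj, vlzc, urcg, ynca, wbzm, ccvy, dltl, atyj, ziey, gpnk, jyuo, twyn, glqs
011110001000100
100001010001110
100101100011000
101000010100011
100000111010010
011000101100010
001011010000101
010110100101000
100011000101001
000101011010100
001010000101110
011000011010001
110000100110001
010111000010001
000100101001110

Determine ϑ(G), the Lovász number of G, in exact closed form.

5

N(dltl) = {cbbw, urcg, ynca, atyj, gpnk, glqs}, |N(dltl)| = 6.
deg(twyn) = 6; N(twyn) = {yfoj, vlzc, urcg, ynca, ziey, glqs}.
deg(vlzc) = 6; N(vlzc) = {cbbw, hlsj, ccvy, atyj, twyn, glqs}.
deg(atyj) = 6; N(atyj) = {vlzc, ynca, ccvy, dltl, ziey, jyuo}.
15-vertex 6-regular graph: Kneser K(6,2) on C(6,2)=15 vertices.
A has 3 distinct eigenvalues ≈ [6.0, 1.0, -3.0].
ϑ = −N·λ_min/(λ_max−λ_min) = −15·(-3)/(6−(-3)) = 5.
≈ 5.00000 (to 5 d.p.).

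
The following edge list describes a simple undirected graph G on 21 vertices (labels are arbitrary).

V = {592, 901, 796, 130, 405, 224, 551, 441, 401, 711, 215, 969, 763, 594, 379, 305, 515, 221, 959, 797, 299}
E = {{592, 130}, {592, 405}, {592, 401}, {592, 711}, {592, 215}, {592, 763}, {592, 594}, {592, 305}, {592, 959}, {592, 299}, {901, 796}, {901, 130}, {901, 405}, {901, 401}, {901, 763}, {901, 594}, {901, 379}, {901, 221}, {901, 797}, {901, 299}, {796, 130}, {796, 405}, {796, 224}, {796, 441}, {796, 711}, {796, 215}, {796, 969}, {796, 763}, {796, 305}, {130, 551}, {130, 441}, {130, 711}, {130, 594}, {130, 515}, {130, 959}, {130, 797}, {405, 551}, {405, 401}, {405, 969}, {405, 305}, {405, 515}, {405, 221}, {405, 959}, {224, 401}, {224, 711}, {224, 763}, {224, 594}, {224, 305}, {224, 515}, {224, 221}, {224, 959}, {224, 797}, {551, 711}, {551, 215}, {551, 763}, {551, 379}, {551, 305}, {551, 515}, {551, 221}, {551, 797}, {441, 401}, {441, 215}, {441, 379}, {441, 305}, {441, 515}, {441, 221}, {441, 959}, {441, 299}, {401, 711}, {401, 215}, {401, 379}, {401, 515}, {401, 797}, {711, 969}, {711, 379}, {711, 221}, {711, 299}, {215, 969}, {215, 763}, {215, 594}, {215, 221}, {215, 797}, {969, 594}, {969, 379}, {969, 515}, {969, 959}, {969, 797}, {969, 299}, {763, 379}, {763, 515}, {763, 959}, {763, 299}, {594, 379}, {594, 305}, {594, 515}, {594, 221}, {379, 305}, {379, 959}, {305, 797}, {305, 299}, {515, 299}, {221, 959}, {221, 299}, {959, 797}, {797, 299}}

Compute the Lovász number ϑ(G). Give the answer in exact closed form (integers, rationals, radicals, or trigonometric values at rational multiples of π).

deg(594) = 10; N(594) = {592, 901, 130, 224, 215, 969, 379, 305, 515, 221}.
Vertex 401 has 10 neighbors: 592, 901, 405, 224, 441, 711, 215, 379, 515, 797.
N(221) = {901, 405, 224, 551, 441, 711, 215, 594, 959, 299}, |N(221)| = 10.
N(379) = {901, 551, 441, 401, 711, 969, 763, 594, 305, 959}, |N(379)| = 10.
10-regular, N=21; Kneser-type, 2-subsets of [7].
spec(A) ≈ [10.0, 1.0, -4.0] (distinct, 6 d.p.).
λ_max=10, λ_min=-4; ϑ = −21·λ_min/(λ_max−λ_min) = 6.
= 6.00000000… (decimal).

6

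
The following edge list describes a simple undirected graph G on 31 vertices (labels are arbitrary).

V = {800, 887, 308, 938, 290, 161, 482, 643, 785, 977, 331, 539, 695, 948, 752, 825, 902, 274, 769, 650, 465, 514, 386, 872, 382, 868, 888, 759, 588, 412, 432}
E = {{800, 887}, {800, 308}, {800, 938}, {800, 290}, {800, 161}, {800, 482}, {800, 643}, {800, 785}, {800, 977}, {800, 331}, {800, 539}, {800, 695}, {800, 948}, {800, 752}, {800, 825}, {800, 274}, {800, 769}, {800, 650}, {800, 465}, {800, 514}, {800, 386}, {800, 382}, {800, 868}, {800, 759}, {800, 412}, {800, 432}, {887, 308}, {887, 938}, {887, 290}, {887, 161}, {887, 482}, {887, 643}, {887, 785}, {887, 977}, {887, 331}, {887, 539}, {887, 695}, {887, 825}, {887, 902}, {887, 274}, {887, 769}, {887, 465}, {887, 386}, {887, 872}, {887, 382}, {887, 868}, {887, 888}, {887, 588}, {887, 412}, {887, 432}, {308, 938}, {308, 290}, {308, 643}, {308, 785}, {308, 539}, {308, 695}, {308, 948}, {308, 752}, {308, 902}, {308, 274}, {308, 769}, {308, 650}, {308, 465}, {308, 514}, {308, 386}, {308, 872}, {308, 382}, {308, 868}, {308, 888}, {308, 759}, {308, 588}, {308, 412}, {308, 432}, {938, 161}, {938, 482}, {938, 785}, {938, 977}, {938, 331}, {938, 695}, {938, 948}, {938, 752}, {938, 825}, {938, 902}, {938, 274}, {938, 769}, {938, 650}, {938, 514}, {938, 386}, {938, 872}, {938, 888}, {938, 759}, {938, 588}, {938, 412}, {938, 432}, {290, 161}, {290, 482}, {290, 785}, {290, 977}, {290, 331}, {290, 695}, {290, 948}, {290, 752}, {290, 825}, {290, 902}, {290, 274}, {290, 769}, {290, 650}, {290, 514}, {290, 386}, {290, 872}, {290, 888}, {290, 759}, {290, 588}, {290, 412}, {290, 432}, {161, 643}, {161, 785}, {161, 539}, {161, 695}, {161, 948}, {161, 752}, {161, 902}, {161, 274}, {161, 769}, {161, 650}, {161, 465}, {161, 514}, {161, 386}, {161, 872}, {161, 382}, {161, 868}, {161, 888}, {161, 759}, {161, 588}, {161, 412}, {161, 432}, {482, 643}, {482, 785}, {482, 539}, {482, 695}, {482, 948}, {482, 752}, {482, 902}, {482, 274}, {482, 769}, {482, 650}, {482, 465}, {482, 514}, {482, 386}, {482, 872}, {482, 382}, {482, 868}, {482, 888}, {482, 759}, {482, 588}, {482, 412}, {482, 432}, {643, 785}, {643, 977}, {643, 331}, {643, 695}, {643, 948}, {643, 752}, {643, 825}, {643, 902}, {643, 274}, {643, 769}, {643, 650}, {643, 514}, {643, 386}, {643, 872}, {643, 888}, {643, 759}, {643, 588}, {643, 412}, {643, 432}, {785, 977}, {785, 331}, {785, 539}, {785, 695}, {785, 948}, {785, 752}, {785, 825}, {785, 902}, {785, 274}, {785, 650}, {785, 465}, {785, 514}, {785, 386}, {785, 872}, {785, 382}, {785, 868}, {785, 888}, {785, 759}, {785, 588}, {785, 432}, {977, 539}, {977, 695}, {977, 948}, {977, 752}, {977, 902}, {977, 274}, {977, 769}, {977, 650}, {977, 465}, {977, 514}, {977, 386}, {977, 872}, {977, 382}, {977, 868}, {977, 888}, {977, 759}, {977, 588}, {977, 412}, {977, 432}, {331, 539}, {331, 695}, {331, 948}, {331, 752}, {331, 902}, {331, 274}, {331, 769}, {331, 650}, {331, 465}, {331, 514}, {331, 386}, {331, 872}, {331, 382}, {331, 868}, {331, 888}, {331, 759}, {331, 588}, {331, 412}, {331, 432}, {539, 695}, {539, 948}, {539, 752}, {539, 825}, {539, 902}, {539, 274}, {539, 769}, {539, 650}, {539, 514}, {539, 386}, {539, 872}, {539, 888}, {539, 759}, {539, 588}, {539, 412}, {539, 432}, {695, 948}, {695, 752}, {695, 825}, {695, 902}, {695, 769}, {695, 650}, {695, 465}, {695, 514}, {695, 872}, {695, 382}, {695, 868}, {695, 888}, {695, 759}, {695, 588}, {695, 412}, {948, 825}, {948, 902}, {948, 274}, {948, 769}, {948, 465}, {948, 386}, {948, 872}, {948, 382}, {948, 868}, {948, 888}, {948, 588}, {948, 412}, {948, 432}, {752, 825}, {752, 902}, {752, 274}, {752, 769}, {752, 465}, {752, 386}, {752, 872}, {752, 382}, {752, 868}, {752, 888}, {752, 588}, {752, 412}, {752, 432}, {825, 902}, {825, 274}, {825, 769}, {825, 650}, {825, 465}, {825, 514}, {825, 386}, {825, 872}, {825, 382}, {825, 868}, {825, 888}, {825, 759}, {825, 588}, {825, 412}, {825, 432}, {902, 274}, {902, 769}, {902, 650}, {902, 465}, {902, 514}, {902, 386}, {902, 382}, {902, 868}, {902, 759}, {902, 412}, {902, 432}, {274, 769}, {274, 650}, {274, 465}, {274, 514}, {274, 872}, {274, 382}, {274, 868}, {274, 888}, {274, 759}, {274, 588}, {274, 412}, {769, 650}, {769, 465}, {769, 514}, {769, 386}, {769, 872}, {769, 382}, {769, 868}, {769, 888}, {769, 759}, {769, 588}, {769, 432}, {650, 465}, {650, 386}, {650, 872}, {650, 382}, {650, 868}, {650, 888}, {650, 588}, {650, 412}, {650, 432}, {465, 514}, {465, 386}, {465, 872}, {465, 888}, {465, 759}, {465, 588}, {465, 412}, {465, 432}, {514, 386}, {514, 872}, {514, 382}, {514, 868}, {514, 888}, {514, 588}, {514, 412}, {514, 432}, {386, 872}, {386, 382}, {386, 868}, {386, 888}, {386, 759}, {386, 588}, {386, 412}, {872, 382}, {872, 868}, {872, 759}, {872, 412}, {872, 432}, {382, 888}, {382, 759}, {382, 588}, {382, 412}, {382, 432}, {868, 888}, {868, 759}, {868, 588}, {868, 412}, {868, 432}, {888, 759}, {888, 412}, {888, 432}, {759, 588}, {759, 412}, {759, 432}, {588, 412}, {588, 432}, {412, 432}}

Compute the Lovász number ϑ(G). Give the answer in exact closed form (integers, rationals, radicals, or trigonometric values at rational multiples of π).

Vertex 308 has 25 neighbors: 800, 887, 938, 290, 643, 785, 539, 695, 948, 752, 902, 274, 769, 650, 465, 514, 386, 872, 382, 868, 888, 759, 588, 412, 432.
N(752) = {800, 308, 938, 290, 161, 482, 643, 785, 977, 331, 539, 695, 825, 902, 274, 769, 465, 386, 872, 382, 868, 888, 588, 412, 432}, |N(752)| = 25.
Vertex 785 has 28 neighbors: 800, 887, 308, 938, 290, 161, 482, 643, 977, 331, 539, 695, 948, 752, 825, 902, 274, 650, 465, 514, 386, 872, 382, 868, 888, 759, 588, 432.
deg(588) = 26; N(588) = {887, 308, 938, 290, 161, 482, 643, 785, 977, 331, 539, 695, 948, 752, 825, 274, 769, 650, 465, 514, 386, 382, 868, 759, 412, 432}.
6 parts of sizes [7, 6, 6, 5, 4, 3]; α(G) = 7 = ϑ (perfect).
ϑ(G) ≈ 7.00000.
7 ≤ 7 ≤ 7: collapsed.

7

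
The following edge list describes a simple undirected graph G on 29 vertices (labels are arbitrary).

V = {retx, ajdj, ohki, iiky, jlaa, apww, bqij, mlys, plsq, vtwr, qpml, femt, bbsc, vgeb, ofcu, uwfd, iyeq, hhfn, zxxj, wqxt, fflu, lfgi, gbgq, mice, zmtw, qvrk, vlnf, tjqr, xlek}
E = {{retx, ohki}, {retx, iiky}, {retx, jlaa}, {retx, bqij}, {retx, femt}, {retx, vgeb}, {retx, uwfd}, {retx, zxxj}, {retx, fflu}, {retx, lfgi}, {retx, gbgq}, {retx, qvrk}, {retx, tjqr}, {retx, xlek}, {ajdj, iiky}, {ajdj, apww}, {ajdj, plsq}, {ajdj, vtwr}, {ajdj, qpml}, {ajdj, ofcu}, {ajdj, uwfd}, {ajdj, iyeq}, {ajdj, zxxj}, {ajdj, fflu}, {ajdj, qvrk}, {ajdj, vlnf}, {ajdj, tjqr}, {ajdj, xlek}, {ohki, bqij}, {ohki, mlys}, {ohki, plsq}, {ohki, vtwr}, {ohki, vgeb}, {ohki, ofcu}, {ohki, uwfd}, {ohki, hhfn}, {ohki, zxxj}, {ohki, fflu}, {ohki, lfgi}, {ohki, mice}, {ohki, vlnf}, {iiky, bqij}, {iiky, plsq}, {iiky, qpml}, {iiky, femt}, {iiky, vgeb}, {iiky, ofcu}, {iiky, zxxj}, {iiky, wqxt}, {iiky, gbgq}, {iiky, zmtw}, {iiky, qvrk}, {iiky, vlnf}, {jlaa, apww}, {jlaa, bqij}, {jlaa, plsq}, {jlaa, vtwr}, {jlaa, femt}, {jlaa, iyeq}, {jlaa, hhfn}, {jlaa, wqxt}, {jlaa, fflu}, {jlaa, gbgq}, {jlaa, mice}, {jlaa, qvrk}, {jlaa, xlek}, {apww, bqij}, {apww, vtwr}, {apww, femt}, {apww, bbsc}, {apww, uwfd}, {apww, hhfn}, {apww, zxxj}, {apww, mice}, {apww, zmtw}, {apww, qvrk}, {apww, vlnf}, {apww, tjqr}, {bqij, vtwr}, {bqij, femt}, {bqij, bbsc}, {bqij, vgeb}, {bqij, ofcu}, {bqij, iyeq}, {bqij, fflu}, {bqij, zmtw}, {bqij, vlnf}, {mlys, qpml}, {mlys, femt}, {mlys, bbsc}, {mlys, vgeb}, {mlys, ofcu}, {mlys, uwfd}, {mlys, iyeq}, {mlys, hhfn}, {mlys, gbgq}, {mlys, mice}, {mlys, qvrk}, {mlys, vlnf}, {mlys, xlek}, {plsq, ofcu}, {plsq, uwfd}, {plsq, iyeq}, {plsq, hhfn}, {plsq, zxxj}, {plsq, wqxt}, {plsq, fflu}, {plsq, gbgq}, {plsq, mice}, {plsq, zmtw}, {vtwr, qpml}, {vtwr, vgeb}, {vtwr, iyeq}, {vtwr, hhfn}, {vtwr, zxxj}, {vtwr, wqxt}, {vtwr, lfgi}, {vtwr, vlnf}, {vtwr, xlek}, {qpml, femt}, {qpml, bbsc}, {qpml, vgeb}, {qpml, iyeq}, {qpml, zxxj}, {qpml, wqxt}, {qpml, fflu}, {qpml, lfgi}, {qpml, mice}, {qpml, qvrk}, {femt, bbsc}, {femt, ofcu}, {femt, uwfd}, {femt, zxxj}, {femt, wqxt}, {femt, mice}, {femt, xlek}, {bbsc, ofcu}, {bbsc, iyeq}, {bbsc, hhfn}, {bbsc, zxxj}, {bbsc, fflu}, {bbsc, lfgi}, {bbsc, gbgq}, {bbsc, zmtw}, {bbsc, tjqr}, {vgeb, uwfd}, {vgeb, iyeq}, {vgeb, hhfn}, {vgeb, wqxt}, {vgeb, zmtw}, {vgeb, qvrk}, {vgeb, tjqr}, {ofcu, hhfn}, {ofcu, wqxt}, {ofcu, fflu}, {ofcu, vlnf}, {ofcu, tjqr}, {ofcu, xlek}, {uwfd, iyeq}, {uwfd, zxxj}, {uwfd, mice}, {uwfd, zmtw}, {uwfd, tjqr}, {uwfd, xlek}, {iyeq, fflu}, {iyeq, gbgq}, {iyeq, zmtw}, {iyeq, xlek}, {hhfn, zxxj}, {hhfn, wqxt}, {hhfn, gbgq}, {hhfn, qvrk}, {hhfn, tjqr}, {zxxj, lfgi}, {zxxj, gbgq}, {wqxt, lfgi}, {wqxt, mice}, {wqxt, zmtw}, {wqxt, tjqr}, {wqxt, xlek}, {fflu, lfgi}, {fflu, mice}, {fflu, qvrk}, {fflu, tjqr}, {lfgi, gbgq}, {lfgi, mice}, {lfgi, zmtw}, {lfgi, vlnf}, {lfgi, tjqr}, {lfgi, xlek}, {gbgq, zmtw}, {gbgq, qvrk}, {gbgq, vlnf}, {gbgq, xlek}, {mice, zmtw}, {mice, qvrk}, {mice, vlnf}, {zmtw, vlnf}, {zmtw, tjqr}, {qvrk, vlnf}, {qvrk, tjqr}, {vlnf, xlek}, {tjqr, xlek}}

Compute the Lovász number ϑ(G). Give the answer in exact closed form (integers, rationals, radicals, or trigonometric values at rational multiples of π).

sqrt(29)

N(hhfn) = {ohki, jlaa, apww, mlys, plsq, vtwr, bbsc, vgeb, ofcu, zxxj, wqxt, gbgq, qvrk, tjqr}, |N(hhfn)| = 14.
Vertex vlnf has 14 neighbors: ajdj, ohki, iiky, apww, bqij, mlys, vtwr, ofcu, lfgi, gbgq, mice, zmtw, qvrk, xlek.
N(zmtw) = {iiky, apww, bqij, plsq, bbsc, vgeb, uwfd, iyeq, wqxt, lfgi, gbgq, mice, vlnf, tjqr}, |N(zmtw)| = 14.
deg(ohki) = 14; N(ohki) = {retx, bqij, mlys, plsq, vtwr, vgeb, ofcu, uwfd, hhfn, zxxj, fflu, lfgi, mice, vlnf}.
Every vertex has degree 14 (N=29); Paley(29): SR with (k,λ,μ)=(14,6,7).
Distinct eigenvalues (to 6 d.p.): [14.0, 2.192582, -3.192582].
Lovász: ϑ = −29(-sqrt(29)/2 - 1/2)/(14+-(-sqrt(29)/2 - 1/2)) = sqrt(29).
≈ 5.3851648 (to 7 d.p.).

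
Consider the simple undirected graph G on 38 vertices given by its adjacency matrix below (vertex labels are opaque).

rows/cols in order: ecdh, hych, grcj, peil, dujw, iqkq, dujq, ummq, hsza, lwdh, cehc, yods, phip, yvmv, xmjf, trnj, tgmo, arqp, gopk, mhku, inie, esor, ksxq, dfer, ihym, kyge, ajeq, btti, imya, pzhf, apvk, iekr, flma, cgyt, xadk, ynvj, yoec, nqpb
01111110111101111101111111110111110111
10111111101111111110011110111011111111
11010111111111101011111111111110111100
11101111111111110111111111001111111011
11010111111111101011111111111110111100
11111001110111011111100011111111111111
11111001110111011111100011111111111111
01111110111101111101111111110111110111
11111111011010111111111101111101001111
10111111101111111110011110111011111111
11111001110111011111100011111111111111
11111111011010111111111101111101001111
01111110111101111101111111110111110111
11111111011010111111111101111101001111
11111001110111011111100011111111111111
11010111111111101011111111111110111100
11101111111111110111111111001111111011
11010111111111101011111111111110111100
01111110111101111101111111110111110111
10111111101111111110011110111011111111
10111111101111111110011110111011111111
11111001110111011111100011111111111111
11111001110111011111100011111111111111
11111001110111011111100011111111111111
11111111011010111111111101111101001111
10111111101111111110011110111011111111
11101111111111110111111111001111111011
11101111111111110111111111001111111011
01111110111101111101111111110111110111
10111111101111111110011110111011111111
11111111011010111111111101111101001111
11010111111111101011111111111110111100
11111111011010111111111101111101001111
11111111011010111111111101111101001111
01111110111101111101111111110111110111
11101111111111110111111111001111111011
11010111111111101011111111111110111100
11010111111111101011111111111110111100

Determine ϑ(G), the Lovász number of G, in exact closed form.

N(iekr) = {ecdh, hych, peil, iqkq, dujq, ummq, hsza, lwdh, cehc, yods, phip, yvmv, xmjf, tgmo, gopk, mhku, inie, esor, ksxq, dfer, ihym, kyge, ajeq, btti, imya, pzhf, apvk, flma, cgyt, xadk, ynvj}, |N(iekr)| = 31.
N(nqpb) = {ecdh, hych, peil, iqkq, dujq, ummq, hsza, lwdh, cehc, yods, phip, yvmv, xmjf, tgmo, gopk, mhku, inie, esor, ksxq, dfer, ihym, kyge, ajeq, btti, imya, pzhf, apvk, flma, cgyt, xadk, ynvj}, |N(nqpb)| = 31.
Vertex dfer has 31 neighbors: ecdh, hych, grcj, peil, dujw, ummq, hsza, lwdh, yods, phip, yvmv, trnj, tgmo, arqp, gopk, mhku, inie, ihym, kyge, ajeq, btti, imya, pzhf, apvk, iekr, flma, cgyt, xadk, ynvj, yoec, nqpb.
Vertex inie has 32 neighbors: ecdh, grcj, peil, dujw, iqkq, dujq, ummq, hsza, cehc, yods, phip, yvmv, xmjf, trnj, tgmo, arqp, gopk, esor, ksxq, dfer, ihym, ajeq, btti, imya, apvk, iekr, flma, cgyt, xadk, ynvj, yoec, nqpb.
Complete multipartite on [7, 7, 7, 6, 6, 5]: sandwich collapses at ϑ=7.
= 7.00000000… (decimal).
7 ≤ 7 ≤ 7: collapsed.

7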